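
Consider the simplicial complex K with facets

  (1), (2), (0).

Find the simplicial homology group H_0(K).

Take the total order 0 < 1 < 2 on the vertex set. Then K (dimension 0) consists of the simplices:

  0-simplices (3): [0], [1], [2]

Hence C_0 ≅ Z^3.

From H_k ≅ ker(∂_k) / im(∂_{k+1}) we obtain:

  H_0: rank C_0 − rank ∂_1 = 3 − 0 = 3, and there is no ∂_1, so H_0 ≅ Z^3.

H_0 = Z^3.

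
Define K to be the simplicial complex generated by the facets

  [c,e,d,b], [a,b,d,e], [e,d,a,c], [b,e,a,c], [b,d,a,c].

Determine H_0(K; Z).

H_0 = Z.

K has 5 vertices, 10 edges, 10 triangles, 5 3-simplices.
rank ∂_0 = 0, rank ∂_1 = 4 ⇒ b_0 = 5 − 0 − 4 = 1; all invariant factors of ∂_1 are 1 so no torsion. So H_0 = Z.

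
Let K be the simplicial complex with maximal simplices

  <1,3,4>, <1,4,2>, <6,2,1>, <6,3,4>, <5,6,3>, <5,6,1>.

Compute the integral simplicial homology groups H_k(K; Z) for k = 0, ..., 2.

We work with the vertex ordering 1 < 2 < 3 < 4 < 5 < 6. The simplices of K, each written with vertices in increasing order, are:

  0-simplices (6): [1], [2], [3], [4], [5], [6]
  1-simplices (12): [1,2], [1,3], [1,4], [1,5], [1,6], [2,4], [2,6], [3,4], [3,5], [3,6], [4,6], [5,6]
  2-simplices (6): [1,2,4], [1,2,6], [1,3,4], [1,5,6], [3,4,6], [3,5,6]

so the chain groups are C_0 ≅ Z^6, C_1 ≅ Z^12, C_2 ≅ Z^6.

The boundary map ∂_1: C_1 → C_0 maps an edge to its endpoints' difference, ∂[p,q] = q − p.
As a 6×12 matrix over Z this has rank 5, with invariant factors (1,1,1,1,1).

Boundary ∂_2: C_2 → C_1 acts by ∂[p,q,r] = [q,r] − [p,r] + [p,q]. For instance
  ∂[3,5,6] = [5,6] − [3,6] + [3,5],
  ∂[1,2,4] = [2,4] − [1,4] + [1,2].
This gives a 12×6 integer matrix of rank 6; reducing to Smith normal form yields diagonal entries (1,1,1,1,1,1).

From H_k ≅ ker(∂_k) / im(∂_{k+1}) we obtain:

  H_0: rank C_0 − rank ∂_1 = 6 − 5 = 1, and the invariant factors of ∂_1 are all 1, so H_0 = Z.
  H_1: rank ker ∂_1 − rank ∂_2 = (12 − 5) − 6 = 1, and the invariant factors of ∂_2 are all 1, so H_1 = Z.
  H_2: rank ker ∂_2 − rank ∂_3 = (6 − 6) − 0 = 0, and there is no ∂_3, so H_2 = 0.

H_0 ≅ Z,  H_1 ≅ Z,  H_2 = 0.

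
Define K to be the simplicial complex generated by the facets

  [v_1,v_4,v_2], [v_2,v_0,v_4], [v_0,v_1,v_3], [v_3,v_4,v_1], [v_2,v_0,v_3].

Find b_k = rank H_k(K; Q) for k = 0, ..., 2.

b_0 = 1, b_1 = 1, b_2 = 0.

Order the vertices as v_0 < v_1 < v_2 < v_3 < v_4. Listing each simplex with vertices in this order, K has dimension 2 with simplices:

  0-simplices (5): [v_0], [v_1], [v_2], [v_3], [v_4]
  1-simplices (10): [v_0,v_1], [v_0,v_2], [v_0,v_3], [v_0,v_4], [v_1,v_2], [v_1,v_3], [v_1,v_4], [v_2,v_3], [v_2,v_4], [v_3,v_4]
  2-simplices (5): [v_0,v_1,v_3], [v_0,v_2,v_3], [v_0,v_2,v_4], [v_1,v_2,v_4], [v_1,v_3,v_4]

so the chain groups are C_0 ≅ Z^5, C_1 ≅ Z^10, C_2 ≅ Z^5.

∂_1: C_1 → C_0 maps an edge to its endpoints' difference, ∂[p,q] = q − p. For instance
  ∂[v_0,v_3] = [v_3] − [v_0].
This gives a 5×10 integer matrix of rank 4; reducing to Smith normal form yields diagonal entries (1,1,1,1).

Boundary ∂_2: C_2 → C_1 maps a triangle to the signed sum of its edges. For instance
  ∂[v_1,v_3,v_4] = [v_3,v_4] − [v_1,v_4] + [v_1,v_3],
  ∂[v_0,v_1,v_3] = [v_1,v_3] − [v_0,v_3] + [v_0,v_1].
This gives a 10×5 integer matrix of rank 5; reducing to Smith normal form yields diagonal entries (1,1,1,1,1).

Reading off H_k = ker ∂_k / im ∂_{k+1}:

  H_0: rank C_0 − rank ∂_1 = 5 − 4 = 1, and the invariant factors of ∂_1 are all 1, so H_0 ≅ Z.
  H_1: rank ker ∂_1 − rank ∂_2 = (10 − 4) − 5 = 1, and the invariant factors of ∂_2 are all 1, so H_1 ≅ Z.
  H_2: rank ker ∂_2 − rank ∂_3 = (5 − 5) − 0 = 0, and there is no ∂_3, so H_2 ≅ 0.

Hence the Betti numbers are b_0 = 1, b_1 = 1, b_2 = 0.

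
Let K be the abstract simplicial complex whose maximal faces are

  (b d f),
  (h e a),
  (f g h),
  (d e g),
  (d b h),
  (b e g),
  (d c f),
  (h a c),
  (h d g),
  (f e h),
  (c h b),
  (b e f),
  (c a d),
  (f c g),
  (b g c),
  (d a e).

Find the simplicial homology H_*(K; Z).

H_0 ≅ Z,  H_1 ≅ Z^2,  H_2 ≅ Z.

Order the vertices as a < b < c < d < e < f < g < h. Listing each simplex with vertices in this order, K has dimension 2 with simplices:

  0-simplices (8): a, b, c, d, e, f, g, h
  1-simplices (24): ac, ad, ae, ah, bc, bd, be, bf, bg, bh, cd, cf, cg, ch, de, df, dg, dh, ef, eg, eh, fg, fh, gh
  2-simplices (16): acd, ach, ade, aeh, bcg, bch, bdf, bdh, bef, beg, cdf, cfg, deg, dgh, efh, fgh

Hence C_0 ≅ Z^8, C_1 ≅ Z^24, C_2 ≅ Z^16.

∂_1: C_1 → C_0 sends each edge [p,q] (with p < q) to q − p.
The 8×24 boundary matrix has rank 7 and Smith normal form diag(1,1,1,1,1,1,1).

Boundary ∂_2: C_2 → C_1 maps a triangle to the signed sum of its edges. For instance
  ∂deg = eg − dg + de,
  ∂dgh = gh − dh + dg.
The resulting 24×16 matrix has rank 15, and its Smith normal form has invariant factors (1,1,1,1,1,1,1,1,1,1,1,1,1,1,1).

Now H_k = ker ∂_k / im ∂_{k+1}, so:

  H_0: rank C_0 − rank ∂_1 = 8 − 7 = 1, and the invariant factors of ∂_1 are all 1, so H_0 ≅ Z.
  H_1: rank ker ∂_1 − rank ∂_2 = (24 − 7) − 15 = 2, and the invariant factors of ∂_2 are all 1, so H_1 ≅ Z^2.
  H_2: rank ker ∂_2 − rank ∂_3 = (16 − 15) − 0 = 1, and there is no ∂_3, so H_2 ≅ Z.

(K is a triangulation of the torus T^2.)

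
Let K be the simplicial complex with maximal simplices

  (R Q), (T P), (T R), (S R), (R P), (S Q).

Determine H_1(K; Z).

We work with the vertex ordering P < Q < R < S < T. The simplices of K, each written with vertices in increasing order, are:

  0-simplices (5): P, Q, R, S, T
  1-simplices (6): PR, PT, QR, QS, RS, RT

giving chain groups C_0 ≅ Z^5, C_1 ≅ Z^6.

∂_1: C_1 → C_0 sends each edge [p,q] (with p < q) to q − p.
The 5×6 boundary matrix has rank 4 and Smith normal form diag(1,1,1,1).

Now H_k = ker ∂_k / im ∂_{k+1}, so:

  H_1: rank ker ∂_1 − rank ∂_2 = (6 − 4) − 0 = 2, and there is no ∂_2, so H_1 ≅ Z^2.

H_1 ≅ Z^2.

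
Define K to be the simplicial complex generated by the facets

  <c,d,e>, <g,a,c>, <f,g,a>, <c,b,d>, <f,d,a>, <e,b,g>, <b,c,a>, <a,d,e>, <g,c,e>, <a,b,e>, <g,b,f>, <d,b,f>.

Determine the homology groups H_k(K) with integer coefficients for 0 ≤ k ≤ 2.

Order the vertices as a < b < c < d < e < f < g. Listing each simplex with vertices in this order, K has dimension 2 with simplices:

  0-simplices (7): a, b, c, d, e, f, g
  1-simplices (18): ab, ac, ad, ae, af, ag, bc, bd, be, bf, bg, cd, ce, cg, de, df, eg, fg
  2-simplices (12): abc, abe, acg, ade, adf, afg, bcd, bdf, beg, bfg, cde, ceg

giving chain groups C_0 ≅ Z^7, C_1 ≅ Z^18, C_2 ≅ Z^12.

Boundary ∂_1: C_1 → C_0 sends each edge [p,q] (with p < q) to q − p.
The resulting 7×18 matrix has rank 6, and its Smith normal form has invariant factors (1,1,1,1,1,1).

Boundary ∂_2: C_2 → C_1 maps a triangle to the signed sum of its edges. For instance
  ∂beg = eg − bg + be,
  ∂bdf = df − bf + bd.
The resulting 18×12 matrix has rank 12, and its Smith normal form has invariant factors (1,1,1,1,1,1,1,1,1,1,1,2).

Reading off H_k = ker ∂_k / im ∂_{k+1}:

  H_0: rank C_0 − rank ∂_1 = 7 − 6 = 1, and the invariant factors of ∂_1 are all 1, so H_0 ≅ Z.
  H_1: rank ker ∂_1 − rank ∂_2 = (18 − 6) − 12 = 0, and ∂_2 has invariant factor 2 > 1, so H_1 ≅ Z/2.
  H_2: rank ker ∂_2 − rank ∂_3 = (12 − 12) − 0 = 0, and there is no ∂_3, so H_2 ≅ 0.

As a check, the Euler characteristic is 7 − 18 + 12 = 1, which agrees with 1 − 0 + 0 = 1.

H_0 ≅ Z,  H_1 ≅ Z/2,  H_2 = 0.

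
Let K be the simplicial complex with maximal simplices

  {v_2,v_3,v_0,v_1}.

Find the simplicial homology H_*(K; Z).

Take the total order v_0 < v_1 < v_2 < v_3 on the vertex set. Then K (dimension 3) consists of the simplices:

  0-simplices (4): [v_0], [v_1], [v_2], [v_3]
  1-simplices (6): [v_0,v_1], [v_0,v_2], [v_0,v_3], [v_1,v_2], [v_1,v_3], [v_2,v_3]
  2-simplices (4): [v_0,v_1,v_2], [v_0,v_1,v_3], [v_0,v_2,v_3], [v_1,v_2,v_3]
  3-simplices (1): [v_0,v_1,v_2,v_3]

giving chain groups C_0 ≅ Z^4, C_1 ≅ Z^6, C_2 ≅ Z^4, C_3 ≅ Z^1.

The boundary map ∂_1: C_1 → C_0 sends each edge [p,q] (with p < q) to q − p.
The 4×6 boundary matrix has rank 3 and Smith normal form diag(1,1,1).

Boundary ∂_2: C_2 → C_1 acts by ∂[p,q,r] = [q,r] − [p,r] + [p,q]. For instance
  ∂[v_1,v_2,v_3] = [v_2,v_3] − [v_1,v_3] + [v_1,v_2],
  ∂[v_0,v_2,v_3] = [v_2,v_3] − [v_0,v_3] + [v_0,v_2].
As a 6×4 matrix over Z this has rank 3, with invariant factors (1,1,1).

Boundary ∂_3: C_3 → C_2 sends each 3-simplex σ to the alternating sum Σ_i (−1)^i (σ with its i-th vertex removed). For instance
  ∂[v_0,v_1,v_2,v_3] = [v_1,v_2,v_3] − [v_0,v_2,v_3] + [v_0,v_1,v_3] − [v_0,v_1,v_2].
The 4×1 boundary matrix has rank 1 and Smith normal form diag(1).

From H_k ≅ ker(∂_k) / im(∂_{k+1}) we obtain:

  H_0: rank C_0 − rank ∂_1 = 4 − 3 = 1, and the invariant factors of ∂_1 are all 1, so H_0 = Z.
  H_1: rank ker ∂_1 − rank ∂_2 = (6 − 3) − 3 = 0, and the invariant factors of ∂_2 are all 1, so H_1 = 0.
  H_2: rank ker ∂_2 − rank ∂_3 = (4 − 3) − 1 = 0, and the invariant factors of ∂_3 are all 1, so H_2 = 0.
  H_3: rank ker ∂_3 − rank ∂_4 = (1 − 1) − 0 = 0, and there is no ∂_4, so H_3 = 0.

As a check, the Euler characteristic is 4 − 6 + 4 − 1 = 1, which agrees with 1 − 0 + 0 − 0 = 1.
(K is a triangulation of the 3-simplex.)

H_0 = Z,  H_1 = 0,  H_2 = 0,  H_3 = 0.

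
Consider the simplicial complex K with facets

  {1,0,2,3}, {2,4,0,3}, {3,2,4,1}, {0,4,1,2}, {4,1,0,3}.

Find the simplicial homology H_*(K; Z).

We work with the vertex ordering 0 < 1 < 2 < 3 < 4. The simplices of K, each written with vertices in increasing order, are:

  0-simplices (5): [0], [1], [2], [3], [4]
  1-simplices (10): [0,1], [0,2], [0,3], [0,4], [1,2], [1,3], [1,4], [2,3], [2,4], [3,4]
  2-simplices (10): [0,1,2], [0,1,3], [0,1,4], [0,2,3], [0,2,4], [0,3,4], [1,2,3], [1,2,4], [1,3,4], [2,3,4]
  3-simplices (5): [0,1,2,3], [0,1,2,4], [0,1,3,4], [0,2,3,4], [1,2,3,4]

giving chain groups C_0 ≅ Z^5, C_1 ≅ Z^10, C_2 ≅ Z^10, C_3 ≅ Z^5.

∂_1: C_1 → C_0 is given by ∂[p,q] = [q] − [p].
The 5×10 boundary matrix has rank 4 and Smith normal form diag(1,1,1,1).

The boundary map ∂_2: C_2 → C_1 acts by ∂[p,q,r] = [q,r] − [p,r] + [p,q]. For instance
  ∂[0,2,3] = [2,3] − [0,3] + [0,2],
  ∂[1,2,3] = [2,3] − [1,3] + [1,2].
The resulting 10×10 matrix has rank 6, and its Smith normal form has invariant factors (1,1,1,1,1,1).

The boundary map ∂_3: C_3 → C_2 sends each 3-simplex σ to the alternating sum Σ_i (−1)^i (σ with its i-th vertex removed). For instance
  ∂[1,2,3,4] = [2,3,4] − [1,3,4] + [1,2,4] − [1,2,3],
  ∂[0,1,2,4] = [1,2,4] − [0,2,4] + [0,1,4] − [0,1,2].
This gives a 10×5 integer matrix of rank 4; reducing to Smith normal form yields diagonal entries (1,1,1,1).

Computing H_k = (kernel of ∂_k) / (image of ∂_{k+1}):

  H_0: rank C_0 − rank ∂_1 = 5 − 4 = 1, and the invariant factors of ∂_1 are all 1, so H_0 = Z.
  H_1: rank ker ∂_1 − rank ∂_2 = (10 − 4) − 6 = 0, and the invariant factors of ∂_2 are all 1, so H_1 = 0.
  H_2: rank ker ∂_2 − rank ∂_3 = (10 − 6) − 4 = 0, and the invariant factors of ∂_3 are all 1, so H_2 = 0.
  H_3: rank ker ∂_3 − rank ∂_4 = (5 − 4) − 0 = 1, and there is no ∂_4, so H_3 = Z.

H_0 ≅ Z,  H_1 = 0,  H_2 = 0,  H_3 ≅ Z.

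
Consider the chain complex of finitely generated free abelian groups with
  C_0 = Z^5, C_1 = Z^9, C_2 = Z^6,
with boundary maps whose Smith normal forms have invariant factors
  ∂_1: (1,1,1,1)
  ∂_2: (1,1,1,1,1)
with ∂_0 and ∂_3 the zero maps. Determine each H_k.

H_0: b_0 = 5 − 0 − 4 = 1; torsion from ∂_1 factors > 1: none. So H_0 = Z.
H_1: b_1 = 9 − 4 − 5 = 0; torsion from ∂_2 factors > 1: none. So H_1 = 0.
H_2: b_2 = 6 − 5 − 0 = 1; torsion from ∂_3 factors > 1: none. So H_2 = Z.

H_0 = Z,  H_1 = 0,  H_2 = Z.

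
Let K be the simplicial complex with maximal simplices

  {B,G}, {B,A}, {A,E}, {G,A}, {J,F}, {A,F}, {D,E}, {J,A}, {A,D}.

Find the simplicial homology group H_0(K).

H_0 = Z.

Order the vertices as A < B < D < E < F < G < J. Listing each simplex with vertices in this order, K has dimension 1 with simplices:

  0-simplices (7): A, B, D, E, F, G, J
  1-simplices (9): AB, AD, AE, AF, AG, AJ, BG, DE, FJ

so the chain groups are C_0 ≅ Z^7, C_1 ≅ Z^9.

The boundary map ∂_1: C_1 → C_0 sends each edge [p,q] (with p < q) to q − p.
The 7×9 boundary matrix has rank 6 and Smith normal form diag(1,1,1,1,1,1).

Reading off H_k = ker ∂_k / im ∂_{k+1}:

  H_0: rank C_0 − rank ∂_1 = 7 − 6 = 1, and the invariant factors of ∂_1 are all 1, so H_0 ≅ Z.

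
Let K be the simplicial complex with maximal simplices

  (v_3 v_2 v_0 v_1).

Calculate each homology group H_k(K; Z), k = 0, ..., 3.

H_0 ≅ Z,  H_1 = 0,  H_2 = 0,  H_3 = 0.

Order the vertices as v_0 < v_1 < v_2 < v_3. Listing each simplex with vertices in this order, K has dimension 3 with simplices:

  0-simplices (4): [v_0], [v_1], [v_2], [v_3]
  1-simplices (6): [v_0,v_1], [v_0,v_2], [v_0,v_3], [v_1,v_2], [v_1,v_3], [v_2,v_3]
  2-simplices (4): [v_0,v_1,v_2], [v_0,v_1,v_3], [v_0,v_2,v_3], [v_1,v_2,v_3]
  3-simplices (1): [v_0,v_1,v_2,v_3]

giving chain groups C_0 ≅ Z^4, C_1 ≅ Z^6, C_2 ≅ Z^4, C_3 ≅ Z^1.

The boundary map ∂_1: C_1 → C_0 sends each edge [p,q] (with p < q) to q − p. For instance
  ∂[v_2,v_3] = [v_3] − [v_2].
As a 4×6 matrix over Z this has rank 3, with invariant factors (1,1,1).

The boundary map ∂_2: C_2 → C_1 maps a triangle to the signed sum of its edges. For instance
  ∂[v_0,v_2,v_3] = [v_2,v_3] − [v_0,v_3] + [v_0,v_2],
  ∂[v_0,v_1,v_2] = [v_1,v_2] − [v_0,v_2] + [v_0,v_1].
The 6×4 boundary matrix has rank 3 and Smith normal form diag(1,1,1).

∂_3: C_3 → C_2 sends each 3-simplex σ to the alternating sum Σ_i (−1)^i (σ with its i-th vertex removed). For instance
  ∂[v_0,v_1,v_2,v_3] = [v_1,v_2,v_3] − [v_0,v_2,v_3] + [v_0,v_1,v_3] − [v_0,v_1,v_2].
This gives a 4×1 integer matrix of rank 1; reducing to Smith normal form yields diagonal entries (1).

Reading off H_k = ker ∂_k / im ∂_{k+1}:

  H_0: rank C_0 − rank ∂_1 = 4 − 3 = 1, and the invariant factors of ∂_1 are all 1, so H_0 = Z.
  H_1: rank ker ∂_1 − rank ∂_2 = (6 − 3) − 3 = 0, and the invariant factors of ∂_2 are all 1, so H_1 = 0.
  H_2: rank ker ∂_2 − rank ∂_3 = (4 − 3) − 1 = 0, and the invariant factors of ∂_3 are all 1, so H_2 = 0.
  H_3: rank ker ∂_3 − rank ∂_4 = (1 − 1) − 0 = 0, and there is no ∂_4, so H_3 = 0.

As a check, the Euler characteristic is 4 − 6 + 4 − 1 = 1, which agrees with 1 − 0 + 0 − 0 = 1.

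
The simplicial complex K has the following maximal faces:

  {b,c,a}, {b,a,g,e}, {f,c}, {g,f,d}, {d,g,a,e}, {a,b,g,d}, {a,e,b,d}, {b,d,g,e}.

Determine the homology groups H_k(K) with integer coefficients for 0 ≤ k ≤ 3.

K has 7 vertices, 15 edges, 12 triangles, 5 3-simplices.
rank ∂_0 = 0, rank ∂_1 = 6 ⇒ b_0 = 7 − 0 − 6 = 1; all invariant factors of ∂_1 are 1 so no torsion. So H_0 = Z.
rank ∂_1 = 6, rank ∂_2 = 8 ⇒ b_1 = 15 − 6 − 8 = 1; all invariant factors of ∂_2 are 1 so no torsion. So H_1 = Z.
rank ∂_2 = 8, rank ∂_3 = 4 ⇒ b_2 = 12 − 8 − 4 = 0; all invariant factors of ∂_3 are 1 so no torsion. So H_2 = 0.
rank ∂_3 = 4, rank ∂_4 = 0 ⇒ b_3 = 5 − 4 − 0 = 1. So H_3 = Z.

H_0 ≅ Z,  H_1 ≅ Z,  H_2 = 0,  H_3 ≅ Z.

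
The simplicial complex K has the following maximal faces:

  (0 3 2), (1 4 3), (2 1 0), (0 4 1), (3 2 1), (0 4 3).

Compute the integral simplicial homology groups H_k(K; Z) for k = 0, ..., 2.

Fix the vertex order 0 < 1 < 2 < 3 < 4 and write every simplex with vertices in increasing order. Then dim K = 2 and the simplices of K are:

  0-simplices (5): [0], [1], [2], [3], [4]
  1-simplices (9): [0,1], [0,2], [0,3], [0,4], [1,2], [1,3], [1,4], [2,3], [3,4]
  2-simplices (6): [0,1,2], [0,1,4], [0,2,3], [0,3,4], [1,2,3], [1,3,4]

giving chain groups C_0 ≅ Z^5, C_1 ≅ Z^9, C_2 ≅ Z^6.

Boundary ∂_1: C_1 → C_0 maps an edge to its endpoints' difference, ∂[p,q] = q − p. For instance
  ∂[0,4] = [4] − [0].
This gives a 5×9 integer matrix of rank 4; reducing to Smith normal form yields diagonal entries (1,1,1,1).

Boundary ∂_2: C_2 → C_1 sends each 2-simplex [p,q,r] to [q,r] − [p,r] + [p,q]. For instance
  ∂[0,3,4] = [3,4] − [0,4] + [0,3],
  ∂[1,2,3] = [2,3] − [1,3] + [1,2].
This gives a 9×6 integer matrix of rank 5; reducing to Smith normal form yields diagonal entries (1,1,1,1,1).

From H_k ≅ ker(∂_k) / im(∂_{k+1}) we obtain:

  H_0: rank C_0 − rank ∂_1 = 5 − 4 = 1, and the invariant factors of ∂_1 are all 1, so H_0 ≅ Z.
  H_1: rank ker ∂_1 − rank ∂_2 = (9 − 4) − 5 = 0, and the invariant factors of ∂_2 are all 1, so H_1 ≅ 0.
  H_2: rank ker ∂_2 − rank ∂_3 = (6 − 5) − 0 = 1, and there is no ∂_3, so H_2 ≅ Z.

H_0 = Z,  H_1 = 0,  H_2 = Z.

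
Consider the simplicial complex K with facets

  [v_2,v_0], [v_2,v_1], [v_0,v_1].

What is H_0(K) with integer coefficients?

H_0 ≅ Z.

Order the vertices as v_0 < v_1 < v_2. Listing each simplex with vertices in this order, K has dimension 1 with simplices:

  0-simplices (3): [v_0], [v_1], [v_2]
  1-simplices (3): [v_0,v_1], [v_0,v_2], [v_1,v_2]

giving chain groups C_0 ≅ Z^3, C_1 ≅ Z^3.

The boundary map ∂_1: C_1 → C_0 maps an edge to its endpoints' difference, ∂[p,q] = q − p. For instance
  ∂[v_0,v_2] = [v_2] − [v_0].
The resulting 3×3 matrix has rank 2, and its Smith normal form has invariant factors (1,1).

Now H_k = ker ∂_k / im ∂_{k+1}, so:

  H_0: rank C_0 − rank ∂_1 = 3 − 2 = 1, and the invariant factors of ∂_1 are all 1, so H_0 = Z.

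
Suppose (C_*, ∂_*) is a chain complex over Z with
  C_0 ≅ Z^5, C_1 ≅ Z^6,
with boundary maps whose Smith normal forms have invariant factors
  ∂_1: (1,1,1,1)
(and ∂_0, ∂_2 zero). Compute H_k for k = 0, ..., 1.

H_0 ≅ Z,  H_1 ≅ Z^2.

H_0: b_0 = 5 − 0 − 4 = 1; torsion from ∂_1 factors > 1: none. So H_0 ≅ Z.
H_1: b_1 = 6 − 4 − 0 = 2; torsion from ∂_2 factors > 1: none. So H_1 ≅ Z^2.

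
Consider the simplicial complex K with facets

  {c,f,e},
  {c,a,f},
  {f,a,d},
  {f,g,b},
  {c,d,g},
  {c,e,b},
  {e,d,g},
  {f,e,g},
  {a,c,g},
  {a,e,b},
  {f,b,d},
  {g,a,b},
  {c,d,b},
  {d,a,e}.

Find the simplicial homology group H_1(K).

H_1 ≅ Z^2.

Fix the vertex order a < b < c < d < e < f < g and write every simplex with vertices in increasing order. Then dim K = 2 and the simplices of K are:

  0-simplices (7): a, b, c, d, e, f, g
  1-simplices (21): ab, ac, ad, ae, af, ag, bc, bd, be, bf, bg, cd, ce, cf, cg, de, df, dg, ef, eg, fg
  2-simplices (14): abe, abg, acf, acg, ade, adf, bcd, bce, bdf, bfg, cdg, cef, deg, efg

giving chain groups C_0 ≅ Z^7, C_1 ≅ Z^21, C_2 ≅ Z^14.

The boundary map ∂_1: C_1 → C_0 sends each edge [p,q] (with p < q) to q − p.
This gives a 7×21 integer matrix of rank 6; reducing to Smith normal form yields diagonal entries (1,1,1,1,1,1).

∂_2: C_2 → C_1 maps a triangle to the signed sum of its edges. For instance
  ∂bce = ce − be + bc,
  ∂bfg = fg − bg + bf.
The 21×14 boundary matrix has rank 13 and Smith normal form diag(1,1,1,1,1,1,1,1,1,1,1,1,1).

Reading off H_k = ker ∂_k / im ∂_{k+1}:

  H_1: rank ker ∂_1 − rank ∂_2 = (21 − 6) − 13 = 2, and the invariant factors of ∂_2 are all 1, so H_1 ≅ Z^2.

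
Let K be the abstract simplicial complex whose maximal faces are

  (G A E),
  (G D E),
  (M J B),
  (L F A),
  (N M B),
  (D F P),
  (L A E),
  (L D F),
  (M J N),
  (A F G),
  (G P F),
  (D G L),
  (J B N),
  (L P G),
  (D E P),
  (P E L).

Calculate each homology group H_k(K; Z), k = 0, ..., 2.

H_0 = Z^2,  H_1 = Z/2,  H_2 = Z.

Order the vertices as A < B < D < E < F < G < J < L < M < N < P. Listing each simplex with vertices in this order, K has dimension 2 with simplices:

  0-simplices (11): A, B, D, E, F, G, J, L, M, N, P
  1-simplices (24): AE, AF, AG, AL, BJ, BM, BN, DE, DF, DG, DL, DP, EG, EL, EP, FG, FL, FP, GL, GP, JM, JN, LP, MN
  2-simplices (16): AEG, AEL, AFG, AFL, BJM, BJN, BMN, DEG, DEP, DFL, DFP, DGL, ELP, FGP, GLP, JMN

giving chain groups C_0 ≅ Z^11, C_1 ≅ Z^24, C_2 ≅ Z^16.

Boundary ∂_1: C_1 → C_0 maps an edge to its endpoints' difference, ∂[p,q] = q − p. For instance
  ∂DG = G − D.
The 11×24 boundary matrix has rank 9 and Smith normal form diag(1,1,1,1,1,1,1,1,1).

∂_2: C_2 → C_1 acts by ∂[p,q,r] = [q,r] − [p,r] + [p,q]. For instance
  ∂AFL = FL − AL + AF,
  ∂AFG = FG − AG + AF.
This gives a 24×16 integer matrix of rank 15; reducing to Smith normal form yields diagonal entries (1,1,1,1,1,1,1,1,1,1,1,1,1,1,2).

From H_k ≅ ker(∂_k) / im(∂_{k+1}) we obtain:

  H_0: rank C_0 − rank ∂_1 = 11 − 9 = 2, and the invariant factors of ∂_1 are all 1, so H_0 ≅ Z^2.
  H_1: rank ker ∂_1 − rank ∂_2 = (24 − 9) − 15 = 0, and ∂_2 has invariant factor 2 > 1, so H_1 ≅ Z/2.
  H_2: rank ker ∂_2 − rank ∂_3 = (16 − 15) − 0 = 1, and there is no ∂_3, so H_2 ≅ Z.

As a check, the Euler characteristic is 11 − 24 + 16 = 3, which agrees with 2 − 0 + 1 = 3.
(K is a triangulation of the disjoint union of the real projective plane RP^2 and the 2-sphere S^2.)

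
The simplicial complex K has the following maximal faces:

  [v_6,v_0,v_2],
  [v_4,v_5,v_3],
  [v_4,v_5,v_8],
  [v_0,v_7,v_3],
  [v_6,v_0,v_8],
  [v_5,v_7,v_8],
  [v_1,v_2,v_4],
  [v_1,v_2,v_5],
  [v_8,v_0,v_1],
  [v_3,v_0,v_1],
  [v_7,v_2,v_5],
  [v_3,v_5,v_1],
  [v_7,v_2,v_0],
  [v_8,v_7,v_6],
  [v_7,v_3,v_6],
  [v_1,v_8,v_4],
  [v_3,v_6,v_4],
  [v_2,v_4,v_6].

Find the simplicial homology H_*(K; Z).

H_0 = Z,  H_1 = Z ⊕ Z/2,  H_2 = 0.

Take the total order v_0 < v_1 < v_2 < v_3 < v_4 < v_5 < v_6 < v_7 < v_8 on the vertex set. Then K (dimension 2) consists of the simplices:

  0-simplices (9): [v_0], [v_1], [v_2], [v_3], [v_4], [v_5], [v_6], [v_7], [v_8]
  1-simplices (27): (27 of them)
  2-simplices (18): (18 of them)

so the chain groups are C_0 ≅ Z^9, C_1 ≅ Z^27, C_2 ≅ Z^18.

Boundary ∂_1: C_1 → C_0 sends each edge [p,q] (with p < q) to q − p. For instance
  ∂[v_1,v_3] = [v_3] − [v_1].
As a 9×27 matrix over Z this has rank 8, with invariant factors (1,1,1,1,1,1,1,1).

Boundary ∂_2: C_2 → C_1 sends each 2-simplex [p,q,r] to [q,r] − [p,r] + [p,q]. For instance
  ∂[v_3,v_4,v_6] = [v_4,v_6] − [v_3,v_6] + [v_3,v_4],
  ∂[v_0,v_2,v_6] = [v_2,v_6] − [v_0,v_6] + [v_0,v_2].
As a 27×18 matrix over Z this has rank 18, with invariant factors (1,1,1,1,1,1,1,1,1,1,1,1,1,1,1,1,1,2).

Computing H_k = (kernel of ∂_k) / (image of ∂_{k+1}):

  H_0: rank C_0 − rank ∂_1 = 9 − 8 = 1, and the invariant factors of ∂_1 are all 1, so H_0 = Z.
  H_1: rank ker ∂_1 − rank ∂_2 = (27 − 8) − 18 = 1, and ∂_2 has invariant factor 2 > 1, so H_1 = Z ⊕ Z/2.
  H_2: rank ker ∂_2 − rank ∂_3 = (18 − 18) − 0 = 0, and there is no ∂_3, so H_2 = 0.

As a check, the Euler characteristic is 9 − 27 + 18 = 0, which agrees with 1 − 1 + 0 = 0.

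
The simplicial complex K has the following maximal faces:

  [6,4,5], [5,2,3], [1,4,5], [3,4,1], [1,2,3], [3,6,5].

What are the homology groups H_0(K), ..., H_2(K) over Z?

Take the total order 1 < 2 < 3 < 4 < 5 < 6 on the vertex set. Then K (dimension 2) consists of the simplices:

  0-simplices (6): [1], [2], [3], [4], [5], [6]
  1-simplices (12): [1,2], [1,3], [1,4], [1,5], [2,3], [2,5], [3,4], [3,5], [3,6], [4,5], [4,6], [5,6]
  2-simplices (6): [1,2,3], [1,3,4], [1,4,5], [2,3,5], [3,5,6], [4,5,6]

giving chain groups C_0 ≅ Z^6, C_1 ≅ Z^12, C_2 ≅ Z^6.

∂_1: C_1 → C_0 maps an edge to its endpoints' difference, ∂[p,q] = q − p.
The resulting 6×12 matrix has rank 5, and its Smith normal form has invariant factors (1,1,1,1,1).

The boundary map ∂_2: C_2 → C_1 acts by ∂[p,q,r] = [q,r] − [p,r] + [p,q]. For instance
  ∂[1,4,5] = [4,5] − [1,5] + [1,4],
  ∂[3,5,6] = [5,6] − [3,6] + [3,5].
The resulting 12×6 matrix has rank 6, and its Smith normal form has invariant factors (1,1,1,1,1,1).

From H_k ≅ ker(∂_k) / im(∂_{k+1}) we obtain:

  H_0: rank C_0 − rank ∂_1 = 6 − 5 = 1, and the invariant factors of ∂_1 are all 1, so H_0 = Z.
  H_1: rank ker ∂_1 − rank ∂_2 = (12 − 5) − 6 = 1, and the invariant factors of ∂_2 are all 1, so H_1 = Z.
  H_2: rank ker ∂_2 − rank ∂_3 = (6 − 6) − 0 = 0, and there is no ∂_3, so H_2 = 0.

(K is a triangulation of the cylinder S^1 x I.)

H_0 ≅ Z,  H_1 ≅ Z,  H_2 = 0.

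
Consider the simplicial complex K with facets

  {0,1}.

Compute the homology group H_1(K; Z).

H_1 = 0.

Order the vertices as 0 < 1. Listing each simplex with vertices in this order, K has dimension 1 with simplices:

  0-simplices (2): [0], [1]
  1-simplices (1): [0,1]

Hence C_0 ≅ Z^2, C_1 ≅ Z^1.

Boundary ∂_1: C_1 → C_0 sends each edge [p,q] (with p < q) to q − p. For instance
  ∂[0,1] = [1] − [0].
As a 2×1 matrix over Z this has rank 1, with invariant factors (1).

Computing H_k = (kernel of ∂_k) / (image of ∂_{k+1}):

  H_1: rank ker ∂_1 − rank ∂_2 = (1 − 1) − 0 = 0, and there is no ∂_2, so H_1 ≅ 0.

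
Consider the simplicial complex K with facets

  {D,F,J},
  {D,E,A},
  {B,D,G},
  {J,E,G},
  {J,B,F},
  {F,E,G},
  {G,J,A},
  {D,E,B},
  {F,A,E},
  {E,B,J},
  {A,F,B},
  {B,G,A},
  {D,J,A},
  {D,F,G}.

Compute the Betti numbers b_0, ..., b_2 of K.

b_0 = 1, b_1 = 2, b_2 = 1.

K has 7 vertices, 21 edges, 14 triangles.
rank ∂_0 = 0, rank ∂_1 = 6 ⇒ b_0 = 7 − 0 − 6 = 1; all invariant factors of ∂_1 are 1 so no torsion. So H_0 ≅ Z.
rank ∂_1 = 6, rank ∂_2 = 13 ⇒ b_1 = 21 − 6 − 13 = 2; all invariant factors of ∂_2 are 1 so no torsion. So H_1 ≅ Z^2.
rank ∂_2 = 13, rank ∂_3 = 0 ⇒ b_2 = 14 − 13 − 0 = 1. So H_2 ≅ Z.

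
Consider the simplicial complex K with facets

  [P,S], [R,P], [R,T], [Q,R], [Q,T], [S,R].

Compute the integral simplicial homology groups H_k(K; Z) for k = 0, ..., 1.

H_0 = Z,  H_1 = Z^2.

Fix the vertex order P < Q < R < S < T and write every simplex with vertices in increasing order. Then dim K = 1 and the simplices of K are:

  0-simplices (5): P, Q, R, S, T
  1-simplices (6): PR, PS, QR, QT, RS, RT

giving chain groups C_0 ≅ Z^5, C_1 ≅ Z^6.

The boundary map ∂_1: C_1 → C_0 sends each edge [p,q] (with p < q) to q − p. For instance
  ∂RT = T − R.
The 5×6 boundary matrix has rank 4 and Smith normal form diag(1,1,1,1).

Now H_k = ker ∂_k / im ∂_{k+1}, so:

  H_0: rank C_0 − rank ∂_1 = 5 − 4 = 1, and the invariant factors of ∂_1 are all 1, so H_0 = Z.
  H_1: rank ker ∂_1 − rank ∂_2 = (6 − 4) − 0 = 2, and there is no ∂_2, so H_1 = Z^2.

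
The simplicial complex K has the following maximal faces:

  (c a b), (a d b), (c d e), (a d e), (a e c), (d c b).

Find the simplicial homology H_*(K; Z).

We work with the vertex ordering a < b < c < d < e. The simplices of K, each written with vertices in increasing order, are:

  0-simplices (5): a, b, c, d, e
  1-simplices (9): ab, ac, ad, ae, bc, bd, cd, ce, de
  2-simplices (6): abc, abd, ace, ade, bcd, cde

so the chain groups are C_0 ≅ Z^5, C_1 ≅ Z^9, C_2 ≅ Z^6.

Boundary ∂_1: C_1 → C_0 is given by ∂[p,q] = [q] − [p]. For instance
  ∂bd = d − b.
The 5×9 boundary matrix has rank 4 and Smith normal form diag(1,1,1,1).

∂_2: C_2 → C_1 acts by ∂[p,q,r] = [q,r] − [p,r] + [p,q]. For instance
  ∂bcd = cd − bd + bc,
  ∂ace = ce − ae + ac.
This gives a 9×6 integer matrix of rank 5; reducing to Smith normal form yields diagonal entries (1,1,1,1,1).

From H_k ≅ ker(∂_k) / im(∂_{k+1}) we obtain:

  H_0: rank C_0 − rank ∂_1 = 5 − 4 = 1, and the invariant factors of ∂_1 are all 1, so H_0 = Z.
  H_1: rank ker ∂_1 − rank ∂_2 = (9 − 4) − 5 = 0, and the invariant factors of ∂_2 are all 1, so H_1 = 0.
  H_2: rank ker ∂_2 − rank ∂_3 = (6 − 5) − 0 = 1, and there is no ∂_3, so H_2 = Z.

As a check, the Euler characteristic is 5 − 9 + 6 = 2, which agrees with 1 − 0 + 1 = 2.

H_0 ≅ Z,  H_1 = 0,  H_2 ≅ Z.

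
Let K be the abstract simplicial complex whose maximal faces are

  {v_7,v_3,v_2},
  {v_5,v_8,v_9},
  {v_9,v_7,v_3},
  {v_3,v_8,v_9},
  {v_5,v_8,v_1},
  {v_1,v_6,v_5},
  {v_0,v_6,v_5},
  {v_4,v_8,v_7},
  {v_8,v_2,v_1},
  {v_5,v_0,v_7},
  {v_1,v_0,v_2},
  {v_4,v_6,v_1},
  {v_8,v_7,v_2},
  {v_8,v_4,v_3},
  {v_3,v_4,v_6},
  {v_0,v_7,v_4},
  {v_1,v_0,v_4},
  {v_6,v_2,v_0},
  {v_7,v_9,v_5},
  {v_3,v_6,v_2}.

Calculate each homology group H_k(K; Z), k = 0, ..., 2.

Fix the vertex order v_0 < v_1 < v_2 < v_3 < v_4 < v_5 < v_6 < v_7 < v_8 < v_9 and write every simplex with vertices in increasing order. Then dim K = 2 and the simplices of K are:

  0-simplices (10): [v_0], [v_1], [v_2], [v_3], [v_4], [v_5], [v_6], [v_7], [v_8], [v_9]
  1-simplices (30): (30 of them)
  2-simplices (20): (20 of them)

giving chain groups C_0 ≅ Z^10, C_1 ≅ Z^30, C_2 ≅ Z^20.

Boundary ∂_1: C_1 → C_0 sends each edge [p,q] (with p < q) to q − p.
As a 10×30 matrix over Z this has rank 9, with invariant factors (1,1,1,1,1,1,1,1,1).

The boundary map ∂_2: C_2 → C_1 maps a triangle to the signed sum of its edges. For instance
  ∂[v_0,v_4,v_7] = [v_4,v_7] − [v_0,v_7] + [v_0,v_4],
  ∂[v_2,v_3,v_6] = [v_3,v_6] − [v_2,v_6] + [v_2,v_3].
The 30×20 boundary matrix has rank 20 and Smith normal form diag(1,1,1,1,1,1,1,1,1,1,1,1,1,1,1,1,1,1,1,2).

Reading off H_k = ker ∂_k / im ∂_{k+1}:

  H_0: rank C_0 − rank ∂_1 = 10 − 9 = 1, and the invariant factors of ∂_1 are all 1, so H_0 = Z.
  H_1: rank ker ∂_1 − rank ∂_2 = (30 − 9) − 20 = 1, and ∂_2 has invariant factor 2 > 1, so H_1 = Z ⊕ Z_2.
  H_2: rank ker ∂_2 − rank ∂_3 = (20 − 20) − 0 = 0, and there is no ∂_3, so H_2 = 0.

(K is a triangulation of the Klein bottle.)

H_0 = Z,  H_1 = Z ⊕ Z_2,  H_2 = 0.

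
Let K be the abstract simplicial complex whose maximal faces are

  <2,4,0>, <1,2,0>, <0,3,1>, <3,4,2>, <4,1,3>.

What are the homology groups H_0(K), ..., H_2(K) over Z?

H_0 ≅ Z,  H_1 ≅ Z,  H_2 = 0.

Fix the vertex order 0 < 1 < 2 < 3 < 4 and write every simplex with vertices in increasing order. Then dim K = 2 and the simplices of K are:

  0-simplices (5): [0], [1], [2], [3], [4]
  1-simplices (10): [0,1], [0,2], [0,3], [0,4], [1,2], [1,3], [1,4], [2,3], [2,4], [3,4]
  2-simplices (5): [0,1,2], [0,1,3], [0,2,4], [1,3,4], [2,3,4]

Hence C_0 ≅ Z^5, C_1 ≅ Z^10, C_2 ≅ Z^5.

∂_1: C_1 → C_0 is given by ∂[p,q] = [q] − [p]. For instance
  ∂[1,3] = [3] − [1].
As a 5×10 matrix over Z this has rank 4, with invariant factors (1,1,1,1).

The boundary map ∂_2: C_2 → C_1 acts by ∂[p,q,r] = [q,r] − [p,r] + [p,q]. For instance
  ∂[0,2,4] = [2,4] − [0,4] + [0,2],
  ∂[2,3,4] = [3,4] − [2,4] + [2,3].
The resulting 10×5 matrix has rank 5, and its Smith normal form has invariant factors (1,1,1,1,1).

From H_k ≅ ker(∂_k) / im(∂_{k+1}) we obtain:

  H_0: rank C_0 − rank ∂_1 = 5 − 4 = 1, and the invariant factors of ∂_1 are all 1, so H_0 = Z.
  H_1: rank ker ∂_1 − rank ∂_2 = (10 − 4) − 5 = 1, and the invariant factors of ∂_2 are all 1, so H_1 = Z.
  H_2: rank ker ∂_2 − rank ∂_3 = (5 − 5) − 0 = 0, and there is no ∂_3, so H_2 = 0.

As a check, the Euler characteristic is 5 − 10 + 5 = 0, which agrees with 1 − 1 + 0 = 0.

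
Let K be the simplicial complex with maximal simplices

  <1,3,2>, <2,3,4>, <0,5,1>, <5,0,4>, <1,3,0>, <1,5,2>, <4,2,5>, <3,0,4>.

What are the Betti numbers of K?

b_0 = 1, b_1 = 0, b_2 = 1.

Take the total order 0 < 1 < 2 < 3 < 4 < 5 on the vertex set. Then K (dimension 2) consists of the simplices:

  0-simplices (6): [0], [1], [2], [3], [4], [5]
  1-simplices (12): [0,1], [0,3], [0,4], [0,5], [1,2], [1,3], [1,5], [2,3], [2,4], [2,5], [3,4], [4,5]
  2-simplices (8): [0,1,3], [0,1,5], [0,3,4], [0,4,5], [1,2,3], [1,2,5], [2,3,4], [2,4,5]

giving chain groups C_0 ≅ Z^6, C_1 ≅ Z^12, C_2 ≅ Z^8.

The boundary map ∂_1: C_1 → C_0 is given by ∂[p,q] = [q] − [p]. For instance
  ∂[2,3] = [3] − [2].
As a 6×12 matrix over Z this has rank 5, with invariant factors (1,1,1,1,1).

Boundary ∂_2: C_2 → C_1 sends each 2-simplex [p,q,r] to [q,r] − [p,r] + [p,q]. For instance
  ∂[2,4,5] = [4,5] − [2,5] + [2,4],
  ∂[2,3,4] = [3,4] − [2,4] + [2,3].
As a 12×8 matrix over Z this has rank 7, with invariant factors (1,1,1,1,1,1,1).

From H_k ≅ ker(∂_k) / im(∂_{k+1}) we obtain:

  H_0: rank C_0 − rank ∂_1 = 6 − 5 = 1, and the invariant factors of ∂_1 are all 1, so H_0 = Z.
  H_1: rank ker ∂_1 − rank ∂_2 = (12 − 5) − 7 = 0, and the invariant factors of ∂_2 are all 1, so H_1 = 0.
  H_2: rank ker ∂_2 − rank ∂_3 = (8 − 7) − 0 = 1, and there is no ∂_3, so H_2 = Z.

As a check, the Euler characteristic is 6 − 12 + 8 = 2, which agrees with 1 − 0 + 1 = 2.
(K is a triangulation of the 2-sphere S^2.)

Hence the Betti numbers are b_0 = 1, b_1 = 0, b_2 = 1.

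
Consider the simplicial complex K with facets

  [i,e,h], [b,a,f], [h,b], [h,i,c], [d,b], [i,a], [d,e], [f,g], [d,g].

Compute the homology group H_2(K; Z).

H_2 ≅ 0.

K has 9 vertices, 14 edges, 3 triangles.
rank ∂_2 = 3, rank ∂_3 = 0 ⇒ b_2 = 3 − 3 − 0 = 0. So H_2 = 0.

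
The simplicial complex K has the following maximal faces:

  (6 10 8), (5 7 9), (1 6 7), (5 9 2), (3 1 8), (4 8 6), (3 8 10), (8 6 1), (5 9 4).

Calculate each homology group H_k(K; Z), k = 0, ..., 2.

H_0 ≅ Z,  H_1 ≅ Z,  H_2 = 0.

We work with the vertex ordering 1 < 2 < 3 < 4 < 5 < 6 < 7 < 8 < 9 < 10. The simplices of K, each written with vertices in increasing order, are:

  0-simplices (10): [1], [2], [3], [4], [5], [6], [7], [8], [9], [10]
  1-simplices (19): [1,3], [1,6], [1,7], [1,8], [2,5], [2,9], [3,8], [3,10], [4,5], [4,6], [4,8], [4,9], [5,7], [5,9], [6,7], [6,8], [6,10], [7,9], [8,10]
  2-simplices (9): [1,3,8], [1,6,7], [1,6,8], [2,5,9], [3,8,10], [4,5,9], [4,6,8], [5,7,9], [6,8,10]

giving chain groups C_0 ≅ Z^10, C_1 ≅ Z^19, C_2 ≅ Z^9.

The boundary map ∂_1: C_1 → C_0 sends each edge [p,q] (with p < q) to q − p.
The 10×19 boundary matrix has rank 9 and Smith normal form diag(1,1,1,1,1,1,1,1,1).

Boundary ∂_2: C_2 → C_1 acts by ∂[p,q,r] = [q,r] − [p,r] + [p,q]. For instance
  ∂[5,7,9] = [7,9] − [5,9] + [5,7],
  ∂[4,5,9] = [5,9] − [4,9] + [4,5].
As a 19×9 matrix over Z this has rank 9, with invariant factors (1,1,1,1,1,1,1,1,1).

Now H_k = ker ∂_k / im ∂_{k+1}, so:

  H_0: rank C_0 − rank ∂_1 = 10 − 9 = 1, and the invariant factors of ∂_1 are all 1, so H_0 = Z.
  H_1: rank ker ∂_1 − rank ∂_2 = (19 − 9) − 9 = 1, and the invariant factors of ∂_2 are all 1, so H_1 = Z.
  H_2: rank ker ∂_2 − rank ∂_3 = (9 − 9) − 0 = 0, and there is no ∂_3, so H_2 = 0.

As a check, the Euler characteristic is 10 − 19 + 9 = 0, which agrees with 1 − 1 + 0 = 0.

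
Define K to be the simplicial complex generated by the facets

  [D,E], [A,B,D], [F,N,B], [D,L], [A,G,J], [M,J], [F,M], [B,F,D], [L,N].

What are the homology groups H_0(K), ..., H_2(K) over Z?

Order the vertices as A < B < D < E < F < G < J < L < M < N. Listing each simplex with vertices in this order, K has dimension 2 with simplices:

  0-simplices (10): A, B, D, E, F, G, J, L, M, N
  1-simplices (15): AB, AD, AG, AJ, BD, BF, BN, DE, DF, DL, FM, FN, GJ, JM, LN
  2-simplices (4): ABD, AGJ, BDF, BFN

giving chain groups C_0 ≅ Z^10, C_1 ≅ Z^15, C_2 ≅ Z^4.

Boundary ∂_1: C_1 → C_0 sends each edge [p,q] (with p < q) to q − p.
As a 10×15 matrix over Z this has rank 9, with invariant factors (1,1,1,1,1,1,1,1,1).

∂_2: C_2 → C_1 acts by ∂[p,q,r] = [q,r] − [p,r] + [p,q]. For instance
  ∂BFN = FN − BN + BF,
  ∂BDF = DF − BF + BD.
This gives a 15×4 integer matrix of rank 4; reducing to Smith normal form yields diagonal entries (1,1,1,1).

Now H_k = ker ∂_k / im ∂_{k+1}, so:

  H_0: rank C_0 − rank ∂_1 = 10 − 9 = 1, and the invariant factors of ∂_1 are all 1, so H_0 ≅ Z.
  H_1: rank ker ∂_1 − rank ∂_2 = (15 − 9) − 4 = 2, and the invariant factors of ∂_2 are all 1, so H_1 ≅ Z^2.
  H_2: rank ker ∂_2 − rank ∂_3 = (4 − 4) − 0 = 0, and there is no ∂_3, so H_2 ≅ 0.

As a check, the Euler characteristic is 10 − 15 + 4 = -1, which agrees with 1 − 2 + 0 = -1.

H_0 = Z,  H_1 = Z^2,  H_2 = 0.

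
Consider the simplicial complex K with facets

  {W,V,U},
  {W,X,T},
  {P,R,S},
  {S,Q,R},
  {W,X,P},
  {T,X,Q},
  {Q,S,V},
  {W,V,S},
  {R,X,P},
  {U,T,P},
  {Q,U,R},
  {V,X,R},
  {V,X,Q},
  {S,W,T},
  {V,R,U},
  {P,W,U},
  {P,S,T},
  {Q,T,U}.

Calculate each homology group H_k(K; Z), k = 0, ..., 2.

H_0 = Z,  H_1 = Z ⊕ Z_2,  H_2 = 0.

Order the vertices as P < Q < R < S < T < U < V < W < X. Listing each simplex with vertices in this order, K has dimension 2 with simplices:

  0-simplices (9): P, Q, R, S, T, U, V, W, X
  1-simplices (27): PR, PS, PT, PU, PW, PX, QR, QS, QT, QU, QV, QX, RS, RU, RV, RX, ST, SV, SW, TU, TW, TX, UV, UW, VW, VX, WX
  2-simplices (18): PRS, PRX, PST, PTU, PUW, PWX, QRS, QRU, QSV, QTU, QTX, QVX, RUV, RVX, STW, SVW, TWX, UVW

so the chain groups are C_0 ≅ Z^9, C_1 ≅ Z^27, C_2 ≅ Z^18.

The boundary map ∂_1: C_1 → C_0 sends each edge [p,q] (with p < q) to q − p.
The resulting 9×27 matrix has rank 8, and its Smith normal form has invariant factors (1,1,1,1,1,1,1,1).

Boundary ∂_2: C_2 → C_1 sends each 2-simplex [p,q,r] to [q,r] − [p,r] + [p,q]. For instance
  ∂QSV = SV − QV + QS,
  ∂QTU = TU − QU + QT.
This gives a 27×18 integer matrix of rank 18; reducing to Smith normal form yields diagonal entries (1,1,1,1,1,1,1,1,1,1,1,1,1,1,1,1,1,2).

Computing H_k = (kernel of ∂_k) / (image of ∂_{k+1}):

  H_0: rank C_0 − rank ∂_1 = 9 − 8 = 1, and the invariant factors of ∂_1 are all 1, so H_0 = Z.
  H_1: rank ker ∂_1 − rank ∂_2 = (27 − 8) − 18 = 1, and ∂_2 has invariant factor 2 > 1, so H_1 = Z ⊕ Z_2.
  H_2: rank ker ∂_2 − rank ∂_3 = (18 − 18) − 0 = 0, and there is no ∂_3, so H_2 = 0.

(K is a triangulation of the Klein bottle.)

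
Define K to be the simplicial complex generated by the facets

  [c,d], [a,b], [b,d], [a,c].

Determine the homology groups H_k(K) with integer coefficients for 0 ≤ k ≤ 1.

H_0 ≅ Z,  H_1 ≅ Z.

K has 4 vertices, 4 edges.
rank ∂_0 = 0, rank ∂_1 = 3 ⇒ b_0 = 4 − 0 − 3 = 1; all invariant factors of ∂_1 are 1 so no torsion. So H_0 = Z.
rank ∂_1 = 3, rank ∂_2 = 0 ⇒ b_1 = 4 − 3 − 0 = 1. So H_1 = Z.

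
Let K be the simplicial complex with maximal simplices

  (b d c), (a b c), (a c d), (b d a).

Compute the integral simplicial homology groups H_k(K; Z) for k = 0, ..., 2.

H_0 ≅ Z,  H_1 = 0,  H_2 ≅ Z.

We work with the vertex ordering a < b < c < d. The simplices of K, each written with vertices in increasing order, are:

  0-simplices (4): a, b, c, d
  1-simplices (6): ab, ac, ad, bc, bd, cd
  2-simplices (4): abc, abd, acd, bcd

so the chain groups are C_0 ≅ Z^4, C_1 ≅ Z^6, C_2 ≅ Z^4.

The boundary map ∂_1: C_1 → C_0 is given by ∂[p,q] = [q] − [p]. For instance
  ∂ac = c − a.
This gives a 4×6 integer matrix of rank 3; reducing to Smith normal form yields diagonal entries (1,1,1).

∂_2: C_2 → C_1 sends each 2-simplex [p,q,r] to [q,r] − [p,r] + [p,q]. For instance
  ∂abc = bc − ac + ab,
  ∂bcd = cd − bd + bc.
The 6×4 boundary matrix has rank 3 and Smith normal form diag(1,1,1).

Reading off H_k = ker ∂_k / im ∂_{k+1}:

  H_0: rank C_0 − rank ∂_1 = 4 − 3 = 1, and the invariant factors of ∂_1 are all 1, so H_0 ≅ Z.
  H_1: rank ker ∂_1 − rank ∂_2 = (6 − 3) − 3 = 0, and the invariant factors of ∂_2 are all 1, so H_1 ≅ 0.
  H_2: rank ker ∂_2 − rank ∂_3 = (4 − 3) − 0 = 1, and there is no ∂_3, so H_2 ≅ Z.

(K is a triangulation of the 2-sphere S^2.)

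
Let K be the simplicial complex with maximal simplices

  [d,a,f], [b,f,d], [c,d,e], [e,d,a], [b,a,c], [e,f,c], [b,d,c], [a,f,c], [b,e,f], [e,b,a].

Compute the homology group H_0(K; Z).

H_0 ≅ Z.

Order the vertices as a < b < c < d < e < f. Listing each simplex with vertices in this order, K has dimension 2 with simplices:

  0-simplices (6): a, b, c, d, e, f
  1-simplices (15): ab, ac, ad, ae, af, bc, bd, be, bf, cd, ce, cf, de, df, ef
  2-simplices (10): abc, abe, acf, ade, adf, bcd, bdf, bef, cde, cef

Hence C_0 ≅ Z^6, C_1 ≅ Z^15, C_2 ≅ Z^10.

The boundary map ∂_1: C_1 → C_0 sends each edge [p,q] (with p < q) to q − p. For instance
  ∂de = e − d.
The 6×15 boundary matrix has rank 5 and Smith normal form diag(1,1,1,1,1).

The boundary map ∂_2: C_2 → C_1 acts by ∂[p,q,r] = [q,r] − [p,r] + [p,q]. For instance
  ∂cde = de − ce + cd,
  ∂bcd = cd − bd + bc.
This gives a 15×10 integer matrix of rank 10; reducing to Smith normal form yields diagonal entries (1,1,1,1,1,1,1,1,1,2).

Now H_k = ker ∂_k / im ∂_{k+1}, so:

  H_0: rank C_0 − rank ∂_1 = 6 − 5 = 1, and the invariant factors of ∂_1 are all 1, so H_0 = Z.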